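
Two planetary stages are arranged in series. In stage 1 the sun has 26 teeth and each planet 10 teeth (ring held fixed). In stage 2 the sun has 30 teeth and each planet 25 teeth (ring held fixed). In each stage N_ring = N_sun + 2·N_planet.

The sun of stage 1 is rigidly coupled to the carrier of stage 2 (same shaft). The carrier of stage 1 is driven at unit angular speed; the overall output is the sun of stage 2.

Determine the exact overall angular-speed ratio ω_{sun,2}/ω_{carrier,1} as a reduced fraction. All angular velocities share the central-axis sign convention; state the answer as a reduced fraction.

Stage 1: N_ring = 26 + 2·10 = 46
Stage 1: 26(ω_s−ω_c) = −46(ω_r−ω_c),  ω_r=0, ω_c=1
Stage 1: ω_s = 1 − (46/26)(0−1) = 36/13
  ⇒ ω_s¹/ω_c¹ = 36/13
Stage 2: N_ring = 30 + 2·25 = 80
Stage 2: 30(ω_s−ω_c) = −80(ω_r−ω_c),  ω_r=0, ω_c=1
Stage 2: ω_s = 1 − (80/30)(0−1) = 11/3
  ⇒ ω_s²/ω_c² = 11/3
Coupling ω_c² = ω_s¹ ⇒ overall = 36/13 × 11/3 = 132/13

132/13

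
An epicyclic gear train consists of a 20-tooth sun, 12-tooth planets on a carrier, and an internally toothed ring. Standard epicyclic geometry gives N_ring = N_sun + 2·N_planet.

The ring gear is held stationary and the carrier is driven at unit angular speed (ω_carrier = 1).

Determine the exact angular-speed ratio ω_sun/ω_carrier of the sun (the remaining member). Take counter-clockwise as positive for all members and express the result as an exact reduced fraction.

16/5

N_ring = 20 + 2·12 = 44
20(ω_s−ω_c) = −44(ω_r−ω_c),  ω_r=0, ω_c=1
ω_s = 1 − (44/20)(0−1) = 16/5
ω_s/ω_c = 16/5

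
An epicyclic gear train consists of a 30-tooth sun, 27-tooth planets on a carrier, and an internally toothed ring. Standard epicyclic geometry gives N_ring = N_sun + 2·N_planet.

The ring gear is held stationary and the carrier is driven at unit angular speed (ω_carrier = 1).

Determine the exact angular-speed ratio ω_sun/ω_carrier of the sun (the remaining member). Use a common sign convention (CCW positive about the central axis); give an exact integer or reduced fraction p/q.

19/5

N_ring = 30 + 2·27 = 84
30(ω_s−ω_c) = −84(ω_r−ω_c),  ω_r=0, ω_c=1
ω_s = 1 − (84/30)(0−1) = 19/5
ω_s/ω_c = 19/5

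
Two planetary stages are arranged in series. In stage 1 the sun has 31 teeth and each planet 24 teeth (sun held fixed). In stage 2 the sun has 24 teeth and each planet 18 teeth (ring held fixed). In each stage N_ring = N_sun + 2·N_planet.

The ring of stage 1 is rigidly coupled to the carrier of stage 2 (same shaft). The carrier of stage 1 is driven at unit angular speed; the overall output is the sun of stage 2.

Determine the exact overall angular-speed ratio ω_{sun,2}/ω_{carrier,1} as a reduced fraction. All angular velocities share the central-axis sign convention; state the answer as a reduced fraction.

385/79

Stage 1: N_ring = 31 + 2·24 = 79
Stage 1: 31(ω_s−ω_c) = −79(ω_r−ω_c),  ω_s=0, ω_c=1
Stage 1: ω_r = 1 − (31/79)(0−1) = 110/79
  ⇒ ω_r¹/ω_c¹ = 110/79
Stage 2: N_ring = 24 + 2·18 = 60
Stage 2: 24(ω_s−ω_c) = −60(ω_r−ω_c),  ω_r=0, ω_c=1
Stage 2: ω_s = 1 − (60/24)(0−1) = 7/2
  ⇒ ω_s²/ω_c² = 7/2
Coupling ω_c² = ω_r¹ ⇒ overall = 110/79 × 7/2 = 385/79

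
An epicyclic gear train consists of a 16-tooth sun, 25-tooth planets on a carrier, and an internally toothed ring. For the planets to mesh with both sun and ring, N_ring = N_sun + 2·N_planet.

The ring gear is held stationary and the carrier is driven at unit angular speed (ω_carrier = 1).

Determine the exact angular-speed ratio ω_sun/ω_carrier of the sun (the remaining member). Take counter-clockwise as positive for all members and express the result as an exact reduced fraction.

41/8

N_ring = 16 + 2·25 = 66
16(ω_s−ω_c) = −66(ω_r−ω_c),  ω_r=0, ω_c=1
ω_s = 1 − (66/16)(0−1) = 41/8
ω_s/ω_c = 41/8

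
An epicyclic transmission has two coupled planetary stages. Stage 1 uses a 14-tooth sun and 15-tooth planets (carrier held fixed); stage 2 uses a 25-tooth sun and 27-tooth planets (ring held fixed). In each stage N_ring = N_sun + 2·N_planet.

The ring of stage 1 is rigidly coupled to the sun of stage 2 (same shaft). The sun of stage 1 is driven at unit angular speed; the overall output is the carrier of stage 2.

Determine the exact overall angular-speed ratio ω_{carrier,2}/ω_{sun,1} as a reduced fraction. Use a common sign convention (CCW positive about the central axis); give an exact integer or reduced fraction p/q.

Stage 1: N_ring = 14 + 2·15 = 44
Stage 1: 14(ω_s−ω_c) = −44(ω_r−ω_c),  ω_c=0, ω_s=1
Stage 1: ω_r = 0 − (14/44)(1−0) = -7/22
  ⇒ ω_r¹/ω_s¹ = -7/22
Stage 2: N_ring = 25 + 2·27 = 79
Stage 2: 25(ω_s−ω_c) = −79(ω_r−ω_c),  ω_r=0, ω_s=1
Stage 2: 25(1−ω_c) = −79(0−ω_c)  ⇒  104ω_c = 25  ⇒  ω_c = 25/104
  ⇒ ω_c²/ω_s² = 25/104
Coupling ω_s² = ω_r¹ ⇒ overall = -7/22 × 25/104 = -175/2288

-175/2288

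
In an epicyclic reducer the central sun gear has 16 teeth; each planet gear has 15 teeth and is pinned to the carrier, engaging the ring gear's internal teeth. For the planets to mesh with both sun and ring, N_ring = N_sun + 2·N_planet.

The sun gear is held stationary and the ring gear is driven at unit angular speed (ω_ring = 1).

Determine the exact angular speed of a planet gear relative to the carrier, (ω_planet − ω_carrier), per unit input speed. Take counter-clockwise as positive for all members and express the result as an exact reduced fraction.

N_ring = 16 + 2·15 = 46
16(ω_s−ω_c) = −46(ω_r−ω_c),  ω_s=0, ω_r=1
16(0−ω_c) = −46(1−ω_c)  ⇒  62ω_c = 46  ⇒  ω_c = 23/31
sun–planet: 16·(0−23/31) = −15·(ω_p−ω_c)  ⇒  ω_p−ω_c = −(16/15)·(-23/31) = 368/465

368/465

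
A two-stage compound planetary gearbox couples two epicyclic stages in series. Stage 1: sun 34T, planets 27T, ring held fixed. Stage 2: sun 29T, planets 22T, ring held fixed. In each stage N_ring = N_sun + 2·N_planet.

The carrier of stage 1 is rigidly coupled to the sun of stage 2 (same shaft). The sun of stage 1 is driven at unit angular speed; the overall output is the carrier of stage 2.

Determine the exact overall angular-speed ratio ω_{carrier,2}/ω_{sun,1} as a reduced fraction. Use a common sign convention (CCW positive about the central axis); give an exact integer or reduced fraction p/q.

29/366

Stage 1: N_ring = 34 + 2·27 = 88
Stage 1: 34(ω_s−ω_c) = −88(ω_r−ω_c),  ω_r=0, ω_s=1
Stage 1: 34(1−ω_c) = −88(0−ω_c)  ⇒  122ω_c = 34  ⇒  ω_c = 17/61
  ⇒ ω_c¹/ω_s¹ = 17/61
Stage 2: N_ring = 29 + 2·22 = 73
Stage 2: 29(ω_s−ω_c) = −73(ω_r−ω_c),  ω_r=0, ω_s=1
Stage 2: 29(1−ω_c) = −73(0−ω_c)  ⇒  102ω_c = 29  ⇒  ω_c = 29/102
  ⇒ ω_c²/ω_s² = 29/102
Coupling ω_s² = ω_c¹ ⇒ overall = 17/61 × 29/102 = 29/366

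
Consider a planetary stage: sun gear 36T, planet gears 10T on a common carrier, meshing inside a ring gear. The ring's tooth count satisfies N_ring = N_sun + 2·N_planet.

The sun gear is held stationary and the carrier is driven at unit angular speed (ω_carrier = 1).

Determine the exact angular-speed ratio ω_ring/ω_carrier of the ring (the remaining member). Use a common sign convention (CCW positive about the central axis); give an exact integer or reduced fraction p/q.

N_ring = 36 + 2·10 = 56
36(ω_s−ω_c) = −56(ω_r−ω_c),  ω_s=0, ω_c=1
ω_r = 1 − (36/56)(0−1) = 23/14
ω_r/ω_c = 23/14

23/14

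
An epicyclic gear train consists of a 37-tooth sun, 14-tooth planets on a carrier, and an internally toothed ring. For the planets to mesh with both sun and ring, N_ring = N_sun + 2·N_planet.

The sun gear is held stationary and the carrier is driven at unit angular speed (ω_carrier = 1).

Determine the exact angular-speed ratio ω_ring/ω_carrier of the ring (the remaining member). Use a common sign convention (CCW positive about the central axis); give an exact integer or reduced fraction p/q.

102/65

N_ring = 37 + 2·14 = 65
37(ω_s−ω_c) = −65(ω_r−ω_c),  ω_s=0, ω_c=1
ω_r = 1 − (37/65)(0−1) = 102/65
ω_r/ω_c = 102/65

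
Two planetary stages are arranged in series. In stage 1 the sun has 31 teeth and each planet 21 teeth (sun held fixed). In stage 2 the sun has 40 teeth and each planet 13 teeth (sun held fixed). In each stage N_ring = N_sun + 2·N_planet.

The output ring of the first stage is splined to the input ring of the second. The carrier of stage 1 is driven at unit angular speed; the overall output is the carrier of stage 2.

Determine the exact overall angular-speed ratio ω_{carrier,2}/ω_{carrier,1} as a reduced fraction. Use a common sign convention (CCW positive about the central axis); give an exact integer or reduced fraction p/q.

3432/3869

Stage 1: N_ring = 31 + 2·21 = 73
Stage 1: 31(ω_s−ω_c) = −73(ω_r−ω_c),  ω_s=0, ω_c=1
Stage 1: ω_r = 1 − (31/73)(0−1) = 104/73
  ⇒ ω_r¹/ω_c¹ = 104/73
Stage 2: N_ring = 40 + 2·13 = 66
Stage 2: 40(ω_s−ω_c) = −66(ω_r−ω_c),  ω_s=0, ω_r=1
Stage 2: 40(0−ω_c) = −66(1−ω_c)  ⇒  106ω_c = 66  ⇒  ω_c = 33/53
  ⇒ ω_c²/ω_r² = 33/53
Coupling ω_r² = ω_r¹ ⇒ overall = 104/73 × 33/53 = 3432/3869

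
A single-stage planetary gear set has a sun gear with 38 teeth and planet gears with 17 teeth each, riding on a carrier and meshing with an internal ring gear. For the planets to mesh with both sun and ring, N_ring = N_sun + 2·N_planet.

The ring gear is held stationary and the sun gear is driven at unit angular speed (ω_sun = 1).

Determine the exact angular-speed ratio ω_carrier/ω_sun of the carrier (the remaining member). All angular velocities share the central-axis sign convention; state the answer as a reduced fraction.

19/55

N_ring = 38 + 2·17 = 72
38(ω_s−ω_c) = −72(ω_r−ω_c),  ω_r=0, ω_s=1
38(1−ω_c) = −72(0−ω_c)  ⇒  110ω_c = 38  ⇒  ω_c = 19/55
ω_c/ω_s = 19/55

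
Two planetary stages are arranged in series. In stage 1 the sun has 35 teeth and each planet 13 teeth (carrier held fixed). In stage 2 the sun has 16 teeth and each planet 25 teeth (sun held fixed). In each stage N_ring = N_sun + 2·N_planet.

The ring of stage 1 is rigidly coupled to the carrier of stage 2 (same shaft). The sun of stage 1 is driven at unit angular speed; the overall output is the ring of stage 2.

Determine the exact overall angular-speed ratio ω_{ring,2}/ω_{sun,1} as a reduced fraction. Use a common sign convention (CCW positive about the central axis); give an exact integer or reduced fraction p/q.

Stage 1: N_ring = 35 + 2·13 = 61
Stage 1: 35(ω_s−ω_c) = −61(ω_r−ω_c),  ω_c=0, ω_s=1
Stage 1: ω_r = 0 − (35/61)(1−0) = -35/61
  ⇒ ω_r¹/ω_s¹ = -35/61
Stage 2: N_ring = 16 + 2·25 = 66
Stage 2: 16(ω_s−ω_c) = −66(ω_r−ω_c),  ω_s=0, ω_c=1
Stage 2: ω_r = 1 − (16/66)(0−1) = 41/33
  ⇒ ω_r²/ω_c² = 41/33
Coupling ω_c² = ω_r¹ ⇒ overall = -35/61 × 41/33 = -1435/2013

-1435/2013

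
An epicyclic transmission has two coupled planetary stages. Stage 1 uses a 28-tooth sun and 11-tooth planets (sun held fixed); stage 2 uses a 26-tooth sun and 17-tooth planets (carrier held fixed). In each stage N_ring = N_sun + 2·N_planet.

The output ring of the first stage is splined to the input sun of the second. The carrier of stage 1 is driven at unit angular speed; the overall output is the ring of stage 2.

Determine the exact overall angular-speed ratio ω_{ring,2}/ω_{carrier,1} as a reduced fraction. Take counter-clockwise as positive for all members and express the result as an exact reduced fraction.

-169/250

Stage 1: N_ring = 28 + 2·11 = 50
Stage 1: 28(ω_s−ω_c) = −50(ω_r−ω_c),  ω_s=0, ω_c=1
Stage 1: ω_r = 1 − (28/50)(0−1) = 39/25
  ⇒ ω_r¹/ω_c¹ = 39/25
Stage 2: N_ring = 26 + 2·17 = 60
Stage 2: 26(ω_s−ω_c) = −60(ω_r−ω_c),  ω_c=0, ω_s=1
Stage 2: ω_r = 0 − (26/60)(1−0) = -13/30
  ⇒ ω_r²/ω_s² = -13/30
Coupling ω_s² = ω_r¹ ⇒ overall = 39/25 × -13/30 = -169/250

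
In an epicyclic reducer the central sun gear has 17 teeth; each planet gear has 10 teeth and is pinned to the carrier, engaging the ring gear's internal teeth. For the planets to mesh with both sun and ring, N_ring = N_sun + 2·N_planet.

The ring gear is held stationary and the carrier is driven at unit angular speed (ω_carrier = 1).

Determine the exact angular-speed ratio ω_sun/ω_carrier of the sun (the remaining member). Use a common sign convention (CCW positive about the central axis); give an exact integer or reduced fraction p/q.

N_ring = 17 + 2·10 = 37
17(ω_s−ω_c) = −37(ω_r−ω_c),  ω_r=0, ω_c=1
ω_s = 1 − (37/17)(0−1) = 54/17
ω_s/ω_c = 54/17

54/17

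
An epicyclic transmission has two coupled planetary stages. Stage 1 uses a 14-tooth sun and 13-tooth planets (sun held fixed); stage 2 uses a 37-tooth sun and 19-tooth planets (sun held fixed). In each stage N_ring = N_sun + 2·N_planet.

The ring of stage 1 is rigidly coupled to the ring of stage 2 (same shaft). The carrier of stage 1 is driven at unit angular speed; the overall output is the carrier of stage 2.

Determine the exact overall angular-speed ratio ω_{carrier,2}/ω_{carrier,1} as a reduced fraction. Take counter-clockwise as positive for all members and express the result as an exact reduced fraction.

Stage 1: N_ring = 14 + 2·13 = 40
Stage 1: 14(ω_s−ω_c) = −40(ω_r−ω_c),  ω_s=0, ω_c=1
Stage 1: ω_r = 1 − (14/40)(0−1) = 27/20
  ⇒ ω_r¹/ω_c¹ = 27/20
Stage 2: N_ring = 37 + 2·19 = 75
Stage 2: 37(ω_s−ω_c) = −75(ω_r−ω_c),  ω_s=0, ω_r=1
Stage 2: 37(0−ω_c) = −75(1−ω_c)  ⇒  112ω_c = 75  ⇒  ω_c = 75/112
  ⇒ ω_c²/ω_r² = 75/112
Coupling ω_r² = ω_r¹ ⇒ overall = 27/20 × 75/112 = 405/448

405/448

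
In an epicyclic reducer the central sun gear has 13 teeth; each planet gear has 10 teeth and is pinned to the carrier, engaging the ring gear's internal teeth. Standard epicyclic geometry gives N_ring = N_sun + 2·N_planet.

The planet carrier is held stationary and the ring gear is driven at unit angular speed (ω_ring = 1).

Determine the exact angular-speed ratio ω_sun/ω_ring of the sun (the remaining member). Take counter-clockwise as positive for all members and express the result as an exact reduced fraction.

N_ring = 13 + 2·10 = 33
13(ω_s−ω_c) = −33(ω_r−ω_c),  ω_c=0, ω_r=1
ω_s = 0 − (33/13)(1−0) = -33/13
ω_s/ω_r = -33/13

-33/13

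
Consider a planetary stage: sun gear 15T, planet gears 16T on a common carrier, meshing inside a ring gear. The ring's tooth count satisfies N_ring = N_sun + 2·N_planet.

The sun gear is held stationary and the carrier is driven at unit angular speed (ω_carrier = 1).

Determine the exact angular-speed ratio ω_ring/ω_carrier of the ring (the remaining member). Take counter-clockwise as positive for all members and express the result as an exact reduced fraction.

N_ring = 15 + 2·16 = 47
15(ω_s−ω_c) = −47(ω_r−ω_c),  ω_s=0, ω_c=1
ω_r = 1 − (15/47)(0−1) = 62/47
ω_r/ω_c = 62/47

62/47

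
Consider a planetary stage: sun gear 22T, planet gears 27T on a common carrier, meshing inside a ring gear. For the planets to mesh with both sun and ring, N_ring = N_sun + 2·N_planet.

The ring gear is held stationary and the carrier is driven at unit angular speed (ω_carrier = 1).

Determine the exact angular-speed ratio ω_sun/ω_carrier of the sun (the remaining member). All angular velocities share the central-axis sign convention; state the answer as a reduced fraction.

49/11

N_ring = 22 + 2·27 = 76
22(ω_s−ω_c) = −76(ω_r−ω_c),  ω_r=0, ω_c=1
ω_s = 1 − (76/22)(0−1) = 49/11
ω_s/ω_c = 49/11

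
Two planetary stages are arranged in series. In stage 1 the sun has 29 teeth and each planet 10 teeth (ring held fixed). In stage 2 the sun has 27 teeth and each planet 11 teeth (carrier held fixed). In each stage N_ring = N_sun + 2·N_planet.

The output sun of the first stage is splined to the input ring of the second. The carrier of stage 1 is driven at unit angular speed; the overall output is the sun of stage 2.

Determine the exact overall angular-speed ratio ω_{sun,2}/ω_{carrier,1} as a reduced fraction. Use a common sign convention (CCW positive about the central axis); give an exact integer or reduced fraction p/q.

-1274/261

Stage 1: N_ring = 29 + 2·10 = 49
Stage 1: 29(ω_s−ω_c) = −49(ω_r−ω_c),  ω_r=0, ω_c=1
Stage 1: ω_s = 1 − (49/29)(0−1) = 78/29
  ⇒ ω_s¹/ω_c¹ = 78/29
Stage 2: N_ring = 27 + 2·11 = 49
Stage 2: 27(ω_s−ω_c) = −49(ω_r−ω_c),  ω_c=0, ω_r=1
Stage 2: ω_s = 0 − (49/27)(1−0) = -49/27
  ⇒ ω_s²/ω_r² = -49/27
Coupling ω_r² = ω_s¹ ⇒ overall = 78/29 × -49/27 = -1274/261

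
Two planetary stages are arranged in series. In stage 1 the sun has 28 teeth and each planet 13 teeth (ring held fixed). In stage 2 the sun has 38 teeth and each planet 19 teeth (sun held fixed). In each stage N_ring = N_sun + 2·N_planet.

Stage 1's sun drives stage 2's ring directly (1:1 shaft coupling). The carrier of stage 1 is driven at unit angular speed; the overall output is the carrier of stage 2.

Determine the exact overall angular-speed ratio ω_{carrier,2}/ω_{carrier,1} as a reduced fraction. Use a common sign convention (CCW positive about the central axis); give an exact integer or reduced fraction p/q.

41/21

Stage 1: N_ring = 28 + 2·13 = 54
Stage 1: 28(ω_s−ω_c) = −54(ω_r−ω_c),  ω_r=0, ω_c=1
Stage 1: ω_s = 1 − (54/28)(0−1) = 41/14
  ⇒ ω_s¹/ω_c¹ = 41/14
Stage 2: N_ring = 38 + 2·19 = 76
Stage 2: 38(ω_s−ω_c) = −76(ω_r−ω_c),  ω_s=0, ω_r=1
Stage 2: 38(0−ω_c) = −76(1−ω_c)  ⇒  114ω_c = 76  ⇒  ω_c = 2/3
  ⇒ ω_c²/ω_r² = 2/3
Coupling ω_r² = ω_s¹ ⇒ overall = 41/14 × 2/3 = 41/21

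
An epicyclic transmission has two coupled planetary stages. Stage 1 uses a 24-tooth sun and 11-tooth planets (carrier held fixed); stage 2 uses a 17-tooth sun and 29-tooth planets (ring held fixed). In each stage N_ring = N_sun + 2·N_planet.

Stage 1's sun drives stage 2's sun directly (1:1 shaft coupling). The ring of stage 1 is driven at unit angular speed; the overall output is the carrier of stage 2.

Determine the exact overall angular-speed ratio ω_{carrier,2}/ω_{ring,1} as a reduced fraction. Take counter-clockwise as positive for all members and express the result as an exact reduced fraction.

Stage 1: N_ring = 24 + 2·11 = 46
Stage 1: 24(ω_s−ω_c) = −46(ω_r−ω_c),  ω_c=0, ω_r=1
Stage 1: ω_s = 0 − (46/24)(1−0) = -23/12
  ⇒ ω_s¹/ω_r¹ = -23/12
Stage 2: N_ring = 17 + 2·29 = 75
Stage 2: 17(ω_s−ω_c) = −75(ω_r−ω_c),  ω_r=0, ω_s=1
Stage 2: 17(1−ω_c) = −75(0−ω_c)  ⇒  92ω_c = 17  ⇒  ω_c = 17/92
  ⇒ ω_c²/ω_s² = 17/92
Coupling ω_s² = ω_s¹ ⇒ overall = -23/12 × 17/92 = -17/48

-17/48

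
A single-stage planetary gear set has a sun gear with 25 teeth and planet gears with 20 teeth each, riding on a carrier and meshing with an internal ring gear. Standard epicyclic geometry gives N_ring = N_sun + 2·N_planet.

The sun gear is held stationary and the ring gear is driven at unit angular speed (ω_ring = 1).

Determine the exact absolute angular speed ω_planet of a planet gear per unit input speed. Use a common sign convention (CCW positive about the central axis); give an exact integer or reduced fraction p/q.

N_ring = 25 + 2·20 = 65
25(ω_s−ω_c) = −65(ω_r−ω_c),  ω_s=0, ω_r=1
25(0−ω_c) = −65(1−ω_c)  ⇒  90ω_c = 65  ⇒  ω_c = 13/18
sun–planet: 25·(0−13/18) = −20·(ω_p−ω_c)  ⇒  ω_p−ω_c = −(25/20)·(-13/18) = 65/72
ω_p = 13/18 + 65/72 = 13/8

13/8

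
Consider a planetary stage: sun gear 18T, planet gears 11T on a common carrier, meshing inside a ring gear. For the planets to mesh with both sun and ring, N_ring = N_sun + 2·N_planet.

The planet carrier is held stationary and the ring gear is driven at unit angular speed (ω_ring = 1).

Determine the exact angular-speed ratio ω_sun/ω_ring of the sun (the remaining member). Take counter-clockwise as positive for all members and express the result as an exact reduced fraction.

N_ring = 18 + 2·11 = 40
18(ω_s−ω_c) = −40(ω_r−ω_c),  ω_c=0, ω_r=1
ω_s = 0 − (40/18)(1−0) = -20/9
ω_s/ω_r = -20/9

-20/9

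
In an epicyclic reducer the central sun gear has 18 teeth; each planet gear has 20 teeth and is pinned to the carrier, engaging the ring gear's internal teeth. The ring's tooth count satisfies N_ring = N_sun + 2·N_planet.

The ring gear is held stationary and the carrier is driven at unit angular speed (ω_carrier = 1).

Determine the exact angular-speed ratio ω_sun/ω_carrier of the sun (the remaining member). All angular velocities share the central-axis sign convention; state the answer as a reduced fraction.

38/9

N_ring = 18 + 2·20 = 58
18(ω_s−ω_c) = −58(ω_r−ω_c),  ω_r=0, ω_c=1
ω_s = 1 − (58/18)(0−1) = 38/9
ω_s/ω_c = 38/9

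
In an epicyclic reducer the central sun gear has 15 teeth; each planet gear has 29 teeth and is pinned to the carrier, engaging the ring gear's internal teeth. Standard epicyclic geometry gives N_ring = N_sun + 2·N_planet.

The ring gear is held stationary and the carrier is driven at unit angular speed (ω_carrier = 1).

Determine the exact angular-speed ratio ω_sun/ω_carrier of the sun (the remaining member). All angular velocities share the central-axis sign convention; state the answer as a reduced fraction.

N_ring = 15 + 2·29 = 73
15(ω_s−ω_c) = −73(ω_r−ω_c),  ω_r=0, ω_c=1
ω_s = 1 − (73/15)(0−1) = 88/15
ω_s/ω_c = 88/15

88/15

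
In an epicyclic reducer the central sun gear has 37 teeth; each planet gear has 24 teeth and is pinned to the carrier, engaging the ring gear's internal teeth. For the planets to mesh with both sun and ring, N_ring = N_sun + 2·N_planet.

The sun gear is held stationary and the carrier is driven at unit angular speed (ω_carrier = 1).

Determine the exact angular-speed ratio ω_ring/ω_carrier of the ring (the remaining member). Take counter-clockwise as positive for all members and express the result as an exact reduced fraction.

N_ring = 37 + 2·24 = 85
37(ω_s−ω_c) = −85(ω_r−ω_c),  ω_s=0, ω_c=1
ω_r = 1 − (37/85)(0−1) = 122/85
ω_r/ω_c = 122/85

122/85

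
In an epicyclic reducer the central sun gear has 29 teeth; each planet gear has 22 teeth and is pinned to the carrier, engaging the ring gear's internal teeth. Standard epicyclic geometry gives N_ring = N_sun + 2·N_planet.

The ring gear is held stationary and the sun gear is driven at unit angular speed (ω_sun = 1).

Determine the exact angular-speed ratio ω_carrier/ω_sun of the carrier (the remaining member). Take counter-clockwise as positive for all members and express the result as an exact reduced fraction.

29/102

N_ring = 29 + 2·22 = 73
29(ω_s−ω_c) = −73(ω_r−ω_c),  ω_r=0, ω_s=1
29(1−ω_c) = −73(0−ω_c)  ⇒  102ω_c = 29  ⇒  ω_c = 29/102
ω_c/ω_s = 29/102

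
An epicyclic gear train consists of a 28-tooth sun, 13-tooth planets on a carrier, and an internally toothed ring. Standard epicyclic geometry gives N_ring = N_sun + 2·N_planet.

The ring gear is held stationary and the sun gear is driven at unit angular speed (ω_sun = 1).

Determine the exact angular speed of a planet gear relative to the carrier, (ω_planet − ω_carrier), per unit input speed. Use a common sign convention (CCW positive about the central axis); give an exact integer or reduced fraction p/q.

N_ring = 28 + 2·13 = 54
28(ω_s−ω_c) = −54(ω_r−ω_c),  ω_r=0, ω_s=1
28(1−ω_c) = −54(0−ω_c)  ⇒  82ω_c = 28  ⇒  ω_c = 14/41
sun–planet: 28·(1−14/41) = −13·(ω_p−ω_c)  ⇒  ω_p−ω_c = −(28/13)·(27/41) = -756/533

-756/533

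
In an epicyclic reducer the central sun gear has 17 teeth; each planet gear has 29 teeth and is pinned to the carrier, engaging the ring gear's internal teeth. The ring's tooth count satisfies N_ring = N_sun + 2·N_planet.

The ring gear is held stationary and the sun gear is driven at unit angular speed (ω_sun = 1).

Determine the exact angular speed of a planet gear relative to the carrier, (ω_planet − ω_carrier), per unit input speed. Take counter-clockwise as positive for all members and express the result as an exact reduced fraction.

N_ring = 17 + 2·29 = 75
17(ω_s−ω_c) = −75(ω_r−ω_c),  ω_r=0, ω_s=1
17(1−ω_c) = −75(0−ω_c)  ⇒  92ω_c = 17  ⇒  ω_c = 17/92
sun–planet: 17·(1−17/92) = −29·(ω_p−ω_c)  ⇒  ω_p−ω_c = −(17/29)·(75/92) = -1275/2668

-1275/2668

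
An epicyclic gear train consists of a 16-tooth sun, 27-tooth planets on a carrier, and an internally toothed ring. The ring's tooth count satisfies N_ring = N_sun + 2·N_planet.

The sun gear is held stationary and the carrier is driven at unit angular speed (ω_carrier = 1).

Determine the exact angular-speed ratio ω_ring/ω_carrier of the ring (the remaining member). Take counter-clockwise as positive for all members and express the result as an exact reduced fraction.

43/35

N_ring = 16 + 2·27 = 70
16(ω_s−ω_c) = −70(ω_r−ω_c),  ω_s=0, ω_c=1
ω_r = 1 − (16/70)(0−1) = 43/35
ω_r/ω_c = 43/35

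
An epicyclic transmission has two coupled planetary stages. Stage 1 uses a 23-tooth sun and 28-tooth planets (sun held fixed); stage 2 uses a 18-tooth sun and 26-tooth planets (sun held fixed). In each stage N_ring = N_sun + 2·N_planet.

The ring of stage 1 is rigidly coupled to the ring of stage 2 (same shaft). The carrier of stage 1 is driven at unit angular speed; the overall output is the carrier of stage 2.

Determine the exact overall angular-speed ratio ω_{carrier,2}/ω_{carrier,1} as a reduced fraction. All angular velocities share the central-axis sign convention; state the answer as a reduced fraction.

Stage 1: N_ring = 23 + 2·28 = 79
Stage 1: 23(ω_s−ω_c) = −79(ω_r−ω_c),  ω_s=0, ω_c=1
Stage 1: ω_r = 1 − (23/79)(0−1) = 102/79
  ⇒ ω_r¹/ω_c¹ = 102/79
Stage 2: N_ring = 18 + 2·26 = 70
Stage 2: 18(ω_s−ω_c) = −70(ω_r−ω_c),  ω_s=0, ω_r=1
Stage 2: 18(0−ω_c) = −70(1−ω_c)  ⇒  88ω_c = 70  ⇒  ω_c = 35/44
  ⇒ ω_c²/ω_r² = 35/44
Coupling ω_r² = ω_r¹ ⇒ overall = 102/79 × 35/44 = 1785/1738

1785/1738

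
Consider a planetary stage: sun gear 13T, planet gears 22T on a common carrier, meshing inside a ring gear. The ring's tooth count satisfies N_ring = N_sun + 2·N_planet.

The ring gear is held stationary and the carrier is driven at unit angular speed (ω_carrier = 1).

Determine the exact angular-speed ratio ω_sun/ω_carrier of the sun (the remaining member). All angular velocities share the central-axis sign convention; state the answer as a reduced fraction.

N_ring = 13 + 2·22 = 57
13(ω_s−ω_c) = −57(ω_r−ω_c),  ω_r=0, ω_c=1
ω_s = 1 − (57/13)(0−1) = 70/13
ω_s/ω_c = 70/13

70/13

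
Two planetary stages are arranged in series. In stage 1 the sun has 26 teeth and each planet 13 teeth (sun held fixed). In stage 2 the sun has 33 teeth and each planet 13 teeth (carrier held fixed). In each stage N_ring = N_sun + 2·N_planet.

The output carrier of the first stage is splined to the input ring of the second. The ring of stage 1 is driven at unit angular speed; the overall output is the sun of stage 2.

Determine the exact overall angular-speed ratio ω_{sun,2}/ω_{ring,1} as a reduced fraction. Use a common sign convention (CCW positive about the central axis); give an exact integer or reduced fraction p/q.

Stage 1: N_ring = 26 + 2·13 = 52
Stage 1: 26(ω_s−ω_c) = −52(ω_r−ω_c),  ω_s=0, ω_r=1
Stage 1: 26(0−ω_c) = −52(1−ω_c)  ⇒  78ω_c = 52  ⇒  ω_c = 2/3
  ⇒ ω_c¹/ω_r¹ = 2/3
Stage 2: N_ring = 33 + 2·13 = 59
Stage 2: 33(ω_s−ω_c) = −59(ω_r−ω_c),  ω_c=0, ω_r=1
Stage 2: ω_s = 0 − (59/33)(1−0) = -59/33
  ⇒ ω_s²/ω_r² = -59/33
Coupling ω_r² = ω_c¹ ⇒ overall = 2/3 × -59/33 = -118/99

-118/99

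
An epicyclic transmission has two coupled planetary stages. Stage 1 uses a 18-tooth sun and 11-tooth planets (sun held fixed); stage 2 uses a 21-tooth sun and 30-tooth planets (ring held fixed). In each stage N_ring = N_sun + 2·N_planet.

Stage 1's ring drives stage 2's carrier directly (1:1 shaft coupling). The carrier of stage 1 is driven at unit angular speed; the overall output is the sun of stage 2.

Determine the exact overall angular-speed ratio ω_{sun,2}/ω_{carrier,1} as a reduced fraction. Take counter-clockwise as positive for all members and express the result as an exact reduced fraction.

493/70

Stage 1: N_ring = 18 + 2·11 = 40
Stage 1: 18(ω_s−ω_c) = −40(ω_r−ω_c),  ω_s=0, ω_c=1
Stage 1: ω_r = 1 − (18/40)(0−1) = 29/20
  ⇒ ω_r¹/ω_c¹ = 29/20
Stage 2: N_ring = 21 + 2·30 = 81
Stage 2: 21(ω_s−ω_c) = −81(ω_r−ω_c),  ω_r=0, ω_c=1
Stage 2: ω_s = 1 − (81/21)(0−1) = 34/7
  ⇒ ω_s²/ω_c² = 34/7
Coupling ω_c² = ω_r¹ ⇒ overall = 29/20 × 34/7 = 493/70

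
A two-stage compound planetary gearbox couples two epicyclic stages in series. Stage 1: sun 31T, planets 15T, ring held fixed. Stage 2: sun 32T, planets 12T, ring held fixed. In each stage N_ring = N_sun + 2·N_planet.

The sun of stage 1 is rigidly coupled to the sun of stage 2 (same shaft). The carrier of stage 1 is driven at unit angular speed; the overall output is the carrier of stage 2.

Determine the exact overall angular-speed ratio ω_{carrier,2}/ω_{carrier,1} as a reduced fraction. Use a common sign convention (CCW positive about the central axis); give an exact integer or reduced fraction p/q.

Stage 1: N_ring = 31 + 2·15 = 61
Stage 1: 31(ω_s−ω_c) = −61(ω_r−ω_c),  ω_r=0, ω_c=1
Stage 1: ω_s = 1 − (61/31)(0−1) = 92/31
  ⇒ ω_s¹/ω_c¹ = 92/31
Stage 2: N_ring = 32 + 2·12 = 56
Stage 2: 32(ω_s−ω_c) = −56(ω_r−ω_c),  ω_r=0, ω_s=1
Stage 2: 32(1−ω_c) = −56(0−ω_c)  ⇒  88ω_c = 32  ⇒  ω_c = 4/11
  ⇒ ω_c²/ω_s² = 4/11
Coupling ω_s² = ω_s¹ ⇒ overall = 92/31 × 4/11 = 368/341

368/341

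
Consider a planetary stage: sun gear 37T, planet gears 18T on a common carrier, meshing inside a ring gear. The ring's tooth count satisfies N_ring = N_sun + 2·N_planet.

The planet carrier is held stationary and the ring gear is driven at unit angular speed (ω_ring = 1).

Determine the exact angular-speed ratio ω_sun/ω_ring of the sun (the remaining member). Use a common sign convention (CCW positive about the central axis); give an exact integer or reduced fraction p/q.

N_ring = 37 + 2·18 = 73
37(ω_s−ω_c) = −73(ω_r−ω_c),  ω_c=0, ω_r=1
ω_s = 0 − (73/37)(1−0) = -73/37
ω_s/ω_r = -73/37

-73/37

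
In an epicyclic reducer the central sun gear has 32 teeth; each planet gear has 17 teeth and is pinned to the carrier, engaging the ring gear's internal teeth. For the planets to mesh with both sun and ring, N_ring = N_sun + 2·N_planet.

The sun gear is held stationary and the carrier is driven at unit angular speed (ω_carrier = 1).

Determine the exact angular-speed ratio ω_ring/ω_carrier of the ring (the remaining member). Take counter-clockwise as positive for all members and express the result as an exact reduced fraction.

49/33

N_ring = 32 + 2·17 = 66
32(ω_s−ω_c) = −66(ω_r−ω_c),  ω_s=0, ω_c=1
ω_r = 1 − (32/66)(0−1) = 49/33
ω_r/ω_c = 49/33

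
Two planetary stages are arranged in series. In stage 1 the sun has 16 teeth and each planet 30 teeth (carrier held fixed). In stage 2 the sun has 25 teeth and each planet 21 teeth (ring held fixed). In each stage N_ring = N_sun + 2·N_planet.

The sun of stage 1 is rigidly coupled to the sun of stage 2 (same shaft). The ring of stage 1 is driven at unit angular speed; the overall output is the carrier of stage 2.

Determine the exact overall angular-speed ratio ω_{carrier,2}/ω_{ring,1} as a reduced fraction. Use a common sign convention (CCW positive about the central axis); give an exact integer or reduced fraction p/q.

Stage 1: N_ring = 16 + 2·30 = 76
Stage 1: 16(ω_s−ω_c) = −76(ω_r−ω_c),  ω_c=0, ω_r=1
Stage 1: ω_s = 0 − (76/16)(1−0) = -19/4
  ⇒ ω_s¹/ω_r¹ = -19/4
Stage 2: N_ring = 25 + 2·21 = 67
Stage 2: 25(ω_s−ω_c) = −67(ω_r−ω_c),  ω_r=0, ω_s=1
Stage 2: 25(1−ω_c) = −67(0−ω_c)  ⇒  92ω_c = 25  ⇒  ω_c = 25/92
  ⇒ ω_c²/ω_s² = 25/92
Coupling ω_s² = ω_s¹ ⇒ overall = -19/4 × 25/92 = -475/368

-475/368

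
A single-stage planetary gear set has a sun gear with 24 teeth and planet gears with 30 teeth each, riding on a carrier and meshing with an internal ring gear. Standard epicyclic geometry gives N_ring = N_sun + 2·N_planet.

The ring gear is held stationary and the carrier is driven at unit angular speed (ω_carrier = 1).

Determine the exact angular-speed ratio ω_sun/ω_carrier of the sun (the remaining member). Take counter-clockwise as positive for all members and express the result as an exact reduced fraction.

9/2

N_ring = 24 + 2·30 = 84
24(ω_s−ω_c) = −84(ω_r−ω_c),  ω_r=0, ω_c=1
ω_s = 1 − (84/24)(0−1) = 9/2
ω_s/ω_c = 9/2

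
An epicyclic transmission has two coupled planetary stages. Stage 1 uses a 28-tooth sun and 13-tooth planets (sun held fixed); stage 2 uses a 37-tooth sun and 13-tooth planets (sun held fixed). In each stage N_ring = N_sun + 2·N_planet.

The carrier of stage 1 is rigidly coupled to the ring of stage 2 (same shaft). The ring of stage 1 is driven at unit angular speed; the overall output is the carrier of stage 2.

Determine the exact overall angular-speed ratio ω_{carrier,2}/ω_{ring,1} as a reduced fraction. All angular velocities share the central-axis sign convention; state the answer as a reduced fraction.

1701/4100

Stage 1: N_ring = 28 + 2·13 = 54
Stage 1: 28(ω_s−ω_c) = −54(ω_r−ω_c),  ω_s=0, ω_r=1
Stage 1: 28(0−ω_c) = −54(1−ω_c)  ⇒  82ω_c = 54  ⇒  ω_c = 27/41
  ⇒ ω_c¹/ω_r¹ = 27/41
Stage 2: N_ring = 37 + 2·13 = 63
Stage 2: 37(ω_s−ω_c) = −63(ω_r−ω_c),  ω_s=0, ω_r=1
Stage 2: 37(0−ω_c) = −63(1−ω_c)  ⇒  100ω_c = 63  ⇒  ω_c = 63/100
  ⇒ ω_c²/ω_r² = 63/100
Coupling ω_r² = ω_c¹ ⇒ overall = 27/41 × 63/100 = 1701/4100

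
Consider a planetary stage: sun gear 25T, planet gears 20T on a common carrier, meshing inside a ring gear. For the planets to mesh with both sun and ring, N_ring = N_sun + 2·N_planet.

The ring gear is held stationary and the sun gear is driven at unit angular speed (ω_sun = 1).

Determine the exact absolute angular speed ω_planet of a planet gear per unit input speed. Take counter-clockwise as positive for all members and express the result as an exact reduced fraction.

N_ring = 25 + 2·20 = 65
25(ω_s−ω_c) = −65(ω_r−ω_c),  ω_r=0, ω_s=1
25(1−ω_c) = −65(0−ω_c)  ⇒  90ω_c = 25  ⇒  ω_c = 5/18
sun–planet: 25·(1−5/18) = −20·(ω_p−ω_c)  ⇒  ω_p−ω_c = −(25/20)·(13/18) = -65/72
ω_p = 5/18 − 65/72 = -5/8

-5/8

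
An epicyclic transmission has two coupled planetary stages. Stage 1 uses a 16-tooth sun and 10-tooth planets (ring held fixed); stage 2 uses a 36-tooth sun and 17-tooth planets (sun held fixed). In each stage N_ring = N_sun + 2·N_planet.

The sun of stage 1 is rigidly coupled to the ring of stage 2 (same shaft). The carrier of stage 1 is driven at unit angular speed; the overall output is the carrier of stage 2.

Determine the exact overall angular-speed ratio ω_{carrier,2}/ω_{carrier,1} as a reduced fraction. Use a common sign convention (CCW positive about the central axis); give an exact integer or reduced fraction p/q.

455/212

Stage 1: N_ring = 16 + 2·10 = 36
Stage 1: 16(ω_s−ω_c) = −36(ω_r−ω_c),  ω_r=0, ω_c=1
Stage 1: ω_s = 1 − (36/16)(0−1) = 13/4
  ⇒ ω_s¹/ω_c¹ = 13/4
Stage 2: N_ring = 36 + 2·17 = 70
Stage 2: 36(ω_s−ω_c) = −70(ω_r−ω_c),  ω_s=0, ω_r=1
Stage 2: 36(0−ω_c) = −70(1−ω_c)  ⇒  106ω_c = 70  ⇒  ω_c = 35/53
  ⇒ ω_c²/ω_r² = 35/53
Coupling ω_r² = ω_s¹ ⇒ overall = 13/4 × 35/53 = 455/212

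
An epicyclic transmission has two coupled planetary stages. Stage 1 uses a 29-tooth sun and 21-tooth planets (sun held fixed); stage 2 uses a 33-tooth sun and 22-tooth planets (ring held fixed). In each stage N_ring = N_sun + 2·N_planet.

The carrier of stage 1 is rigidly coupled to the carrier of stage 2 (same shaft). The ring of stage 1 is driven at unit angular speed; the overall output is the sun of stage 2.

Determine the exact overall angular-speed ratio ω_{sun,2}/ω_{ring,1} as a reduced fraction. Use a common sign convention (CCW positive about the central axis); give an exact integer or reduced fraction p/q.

Stage 1: N_ring = 29 + 2·21 = 71
Stage 1: 29(ω_s−ω_c) = −71(ω_r−ω_c),  ω_s=0, ω_r=1
Stage 1: 29(0−ω_c) = −71(1−ω_c)  ⇒  100ω_c = 71  ⇒  ω_c = 71/100
  ⇒ ω_c¹/ω_r¹ = 71/100
Stage 2: N_ring = 33 + 2·22 = 77
Stage 2: 33(ω_s−ω_c) = −77(ω_r−ω_c),  ω_r=0, ω_c=1
Stage 2: ω_s = 1 − (77/33)(0−1) = 10/3
  ⇒ ω_s²/ω_c² = 10/3
Coupling ω_c² = ω_c¹ ⇒ overall = 71/100 × 10/3 = 71/30

71/30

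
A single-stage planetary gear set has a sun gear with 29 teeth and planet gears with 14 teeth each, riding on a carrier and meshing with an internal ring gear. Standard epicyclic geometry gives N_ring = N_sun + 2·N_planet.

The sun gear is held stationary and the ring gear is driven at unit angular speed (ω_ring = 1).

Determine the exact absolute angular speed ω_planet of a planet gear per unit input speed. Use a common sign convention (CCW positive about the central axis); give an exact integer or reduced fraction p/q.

57/28

N_ring = 29 + 2·14 = 57
29(ω_s−ω_c) = −57(ω_r−ω_c),  ω_s=0, ω_r=1
29(0−ω_c) = −57(1−ω_c)  ⇒  86ω_c = 57  ⇒  ω_c = 57/86
sun–planet: 29·(0−57/86) = −14·(ω_p−ω_c)  ⇒  ω_p−ω_c = −(29/14)·(-57/86) = 1653/1204
ω_p = 57/86 + 1653/1204 = 57/28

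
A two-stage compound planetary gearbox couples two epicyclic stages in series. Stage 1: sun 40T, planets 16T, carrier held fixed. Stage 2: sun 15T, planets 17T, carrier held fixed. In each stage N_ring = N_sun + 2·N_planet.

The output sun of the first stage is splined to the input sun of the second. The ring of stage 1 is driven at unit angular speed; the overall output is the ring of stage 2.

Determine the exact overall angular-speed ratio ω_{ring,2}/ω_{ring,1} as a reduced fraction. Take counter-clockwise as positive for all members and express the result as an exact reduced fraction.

27/49

Stage 1: N_ring = 40 + 2·16 = 72
Stage 1: 40(ω_s−ω_c) = −72(ω_r−ω_c),  ω_c=0, ω_r=1
Stage 1: ω_s = 0 − (72/40)(1−0) = -9/5
  ⇒ ω_s¹/ω_r¹ = -9/5
Stage 2: N_ring = 15 + 2·17 = 49
Stage 2: 15(ω_s−ω_c) = −49(ω_r−ω_c),  ω_c=0, ω_s=1
Stage 2: ω_r = 0 − (15/49)(1−0) = -15/49
  ⇒ ω_r²/ω_s² = -15/49
Coupling ω_s² = ω_s¹ ⇒ overall = -9/5 × -15/49 = 27/49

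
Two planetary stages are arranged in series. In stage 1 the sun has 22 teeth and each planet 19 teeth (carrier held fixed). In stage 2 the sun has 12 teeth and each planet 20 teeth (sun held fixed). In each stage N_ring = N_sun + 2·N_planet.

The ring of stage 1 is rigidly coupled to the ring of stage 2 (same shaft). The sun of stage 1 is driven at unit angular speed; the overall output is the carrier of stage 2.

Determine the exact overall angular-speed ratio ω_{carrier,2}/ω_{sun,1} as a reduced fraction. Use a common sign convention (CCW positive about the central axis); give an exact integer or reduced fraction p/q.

-143/480

Stage 1: N_ring = 22 + 2·19 = 60
Stage 1: 22(ω_s−ω_c) = −60(ω_r−ω_c),  ω_c=0, ω_s=1
Stage 1: ω_r = 0 − (22/60)(1−0) = -11/30
  ⇒ ω_r¹/ω_s¹ = -11/30
Stage 2: N_ring = 12 + 2·20 = 52
Stage 2: 12(ω_s−ω_c) = −52(ω_r−ω_c),  ω_s=0, ω_r=1
Stage 2: 12(0−ω_c) = −52(1−ω_c)  ⇒  64ω_c = 52  ⇒  ω_c = 13/16
  ⇒ ω_c²/ω_r² = 13/16
Coupling ω_r² = ω_r¹ ⇒ overall = -11/30 × 13/16 = -143/480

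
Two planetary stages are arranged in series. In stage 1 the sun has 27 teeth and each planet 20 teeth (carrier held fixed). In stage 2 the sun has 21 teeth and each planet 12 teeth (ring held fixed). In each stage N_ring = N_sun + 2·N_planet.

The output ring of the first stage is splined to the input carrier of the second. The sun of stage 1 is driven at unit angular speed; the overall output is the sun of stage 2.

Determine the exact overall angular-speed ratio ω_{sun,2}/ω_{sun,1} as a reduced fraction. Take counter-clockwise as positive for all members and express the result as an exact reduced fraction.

Stage 1: N_ring = 27 + 2·20 = 67
Stage 1: 27(ω_s−ω_c) = −67(ω_r−ω_c),  ω_c=0, ω_s=1
Stage 1: ω_r = 0 − (27/67)(1−0) = -27/67
  ⇒ ω_r¹/ω_s¹ = -27/67
Stage 2: N_ring = 21 + 2·12 = 45
Stage 2: 21(ω_s−ω_c) = −45(ω_r−ω_c),  ω_r=0, ω_c=1
Stage 2: ω_s = 1 − (45/21)(0−1) = 22/7
  ⇒ ω_s²/ω_c² = 22/7
Coupling ω_c² = ω_r¹ ⇒ overall = -27/67 × 22/7 = -594/469

-594/469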